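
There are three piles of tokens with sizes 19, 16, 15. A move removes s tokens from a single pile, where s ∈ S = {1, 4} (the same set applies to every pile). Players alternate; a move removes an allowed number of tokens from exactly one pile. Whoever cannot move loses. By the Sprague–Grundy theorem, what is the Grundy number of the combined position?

All piles use S = {1, 4}:
n :  0  1  2  3  4  5  6  7  8  9 10 11 12 13 14 15 16 17 18 19
G :  0  1  0  1  2  0  1  0  1  2  0  1  0  1  2  0  1  0  1  2
Pile A: G(19) = 2.
Pile B: G(16) = 1.
Pile C: G(15) = 0.
Combined Grundy value = 2 ⊕ 1 ⊕ 0 = 3.

3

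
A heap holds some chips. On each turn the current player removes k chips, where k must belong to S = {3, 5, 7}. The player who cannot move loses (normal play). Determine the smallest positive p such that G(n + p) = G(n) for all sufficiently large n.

n :  0  1  2  3  4  5  6  7  8  9 10 11 12 13 14 15 16 17 18 19 20 21
G :  0  0  0  1  1  1  2  2  2  3  0  0  0  1  1  1  2  2  2  3  0  0
G(n+10) = G(n) holds for n = 0,…,6 (a full window of length max(S) = 7), so the sequence is purely periodic with period 10.

10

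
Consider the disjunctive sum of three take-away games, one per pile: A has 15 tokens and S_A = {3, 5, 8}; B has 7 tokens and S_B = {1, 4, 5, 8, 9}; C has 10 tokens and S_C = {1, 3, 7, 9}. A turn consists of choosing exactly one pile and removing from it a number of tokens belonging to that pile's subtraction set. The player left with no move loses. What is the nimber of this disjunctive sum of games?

Pile A, S = {3, 5, 8}:
n :  0  1  2  3  4  5  6  7  8  9 10 11 12 13 14 15
G :  0  0  0  1  1  1  2  2  2  3  3  0  0  0  1  1
G_A(15) = 1.
Pile B, S = {1, 4, 5, 8, 9}:
n : 0 1 2 3 4 5 6 7
G : 0 1 0 1 2 3 2 3
G_B(7) = 3.
Pile C, S = {1, 3, 7, 9}:
G(0) = 0
G(1) = mex{0} = 1
G(2) = mex{1} = 0
G(3) = mex{0,0} = 1
G(4) = mex{1,1} = 0
G(5) = mex{0,0} = 1
G(6) = mex{1,1} = 0
G(7) = mex{0,0,0} = 1
G(8) = mex{1,1,1} = 0
G(9) = mex{0,0,0,0} = 1
G(10) = mex{1,1,1,1} = 0
G_C(10) = 0.
Combined Grundy value = 1 ⊕ 3 ⊕ 0 = 2.

2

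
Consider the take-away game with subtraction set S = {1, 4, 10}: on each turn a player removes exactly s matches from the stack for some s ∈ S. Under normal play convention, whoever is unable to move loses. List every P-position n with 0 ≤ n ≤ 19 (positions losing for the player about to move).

0, 2, 5, 7, 13, 16, 18

n :  0  1  2  3  4  5  6  7  8  9 10 11 12 13 14 15 16 17 18 19
G :  0  1  0  1  2  0  1  0  1  2  3  2  3  0  1  3  0  1  0  1
P-positions are exactly the n with G(n) = 0.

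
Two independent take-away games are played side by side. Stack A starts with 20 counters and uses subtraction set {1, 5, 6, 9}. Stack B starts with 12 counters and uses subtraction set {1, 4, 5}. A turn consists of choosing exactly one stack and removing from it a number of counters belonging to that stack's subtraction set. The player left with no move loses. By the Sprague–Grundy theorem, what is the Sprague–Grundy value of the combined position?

0

Stack A, S = {1, 5, 6, 9}:
n :  0  1  2  3  4  5  6  7  8  9 10 11 12 13 14 15 16 17 18 19 20
G :  0  1  0  1  0  1  2  3  2  3  2  3  0  1  0  1  0  1  2  3  2
G_A(20) = 2.
Stack B, S = {1, 4, 5}:
G(0) = 0
G(1) = mex{0} = 1
G(2) = mex{1} = 0
G(3) = mex{0} = 1
G(4) = mex{1,0} = 2
G(5) = mex{2,1,0} = 3
G(6) = mex{3,0,1} = 2
G(7) = mex{2,1,0} = 3
G(8) = mex{3,2,1} = 0
G(9) = mex{0,3,2} = 1
G(10) = mex{1,2,3} = 0
G(11) = mex{0,3,2} = 1
G(12) = mex{1,0,3} = 2
G_B(12) = 2.
Combined Grundy value = 2 ⊕ 2 = 0.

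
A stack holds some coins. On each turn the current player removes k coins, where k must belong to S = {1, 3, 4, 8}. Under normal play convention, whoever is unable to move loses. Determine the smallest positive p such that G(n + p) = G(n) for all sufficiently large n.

G(0) = 0
G(1) = mex{0} = 1
G(2) = mex{1} = 0
G(3) = mex{0,0} = 1
G(4) = mex{1,1,0} = 2
G(5) = mex{2,0,1} = 3
G(6) = mex{3,1,0} = 2
G(7) = mex{2,2,1} = 0
G(8) = mex{0,3,2,0} = 1
G(9) = mex{1,2,3,1} = 0
G(10) = mex{0,0,2,0} = 1
G(11) = mex{1,1,0,1} = 2
G(12) = mex{2,0,1,2} = 3
G(13) = mex{3,1,0,3} = 2
G(14) = mex{2,2,1,2} = 0
G(15) = mex{0,3,2,0} = 1
G(16) = mex{1,2,3,1} = 0
G(n+7) = G(n) holds for n = 0,…,7 (a full window of length max(S) = 8), so the sequence is purely periodic with period 7.

7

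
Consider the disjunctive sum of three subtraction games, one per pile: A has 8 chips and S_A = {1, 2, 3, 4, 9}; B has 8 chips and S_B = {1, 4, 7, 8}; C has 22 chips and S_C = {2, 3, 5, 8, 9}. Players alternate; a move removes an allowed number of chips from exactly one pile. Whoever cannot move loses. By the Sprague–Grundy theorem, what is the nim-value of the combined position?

Pile A, S = {1, 2, 3, 4, 9}:
G(0) = 0
G(1) = mex{0} = 1
G(2) = mex{1,0} = 2
G(3) = mex{2,1,0} = 3
G(4) = mex{3,2,1,0} = 4
G(5) = mex{4,3,2,1} = 0
G(6) = mex{0,4,3,2} = 1
G(7) = mex{1,0,4,3} = 2
G(8) = mex{2,1,0,4} = 3
G_A(8) = 3.
Pile B, S = {1, 4, 7, 8}:
n : 0 1 2 3 4 5 6 7 8
G : 0 1 0 1 2 0 1 2 3
G_B(8) = 3.
Pile C, S = {2, 3, 5, 8, 9}:
G(0) = 0
G(1) = mex{} = 0
G(2) = mex{0} = 1
G(3) = mex{0,0} = 1
G(4) = mex{1,0} = 2
G(5) = mex{1,1,0} = 2
G(6) = mex{2,1,0} = 3
G(7) = mex{2,2,1} = 0
G(8) = mex{3,2,1,0} = 4
G(9) = mex{0,3,2,0,0} = 1
G(10) = mex{4,0,2,1,0} = 3
G(11) = mex{1,4,3,1,1} = 0
G(12) = mex{3,1,0,2,1} = 4
G(13) = mex{0,3,4,2,2} = 1
G(14) = mex{4,0,1,3,2} = 5
G(15) = mex{1,4,3,0,3} = 2
G(16) = mex{5,1,0,4,0} = 2
G(17) = mex{2,5,4,1,4} = 0
G(18) = mex{2,2,1,3,1} = 0
G(19) = mex{0,2,5,0,3} = 1
G(20) = mex{0,0,2,4,0} = 1
G(21) = mex{1,0,2,1,4} = 3
G(22) = mex{1,1,0,5,1} = 2
G_C(22) = 2.
Combined Grundy value = 3 ⊕ 3 ⊕ 2 = 2.

2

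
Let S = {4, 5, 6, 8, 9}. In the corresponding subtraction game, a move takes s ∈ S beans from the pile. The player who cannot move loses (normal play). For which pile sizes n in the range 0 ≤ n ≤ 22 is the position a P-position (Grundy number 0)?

0, 1, 2, 3, 13, 14, 15, 16

n :  0  1  2  3  4  5  6  7  8  9 10 11 12 13 14 15 16 17 18 19 20 21 22
G :  0  0  0  0  1  1  1  1  2  2  2  2  3  0  0  0  0  1  1  1  1  2  2
P-positions are exactly the n with G(n) = 0.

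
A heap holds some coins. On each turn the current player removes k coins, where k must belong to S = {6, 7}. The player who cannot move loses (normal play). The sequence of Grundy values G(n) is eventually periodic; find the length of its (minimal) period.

13

n :  0  1  2  3  4  5  6  7  8  9 10 11 12 13 14 15 16 17 18 19 20 21 22 23 24 25 26 27
G :  0  0  0  0  0  0  1  1  1  1  1  1  2  0  0  0  0  0  0  1  1  1  1  1  1  2  0  0
G(n+13) = G(n) holds for n = 0,…,6 (a full window of length max(S) = 7), so the sequence is purely periodic with period 13.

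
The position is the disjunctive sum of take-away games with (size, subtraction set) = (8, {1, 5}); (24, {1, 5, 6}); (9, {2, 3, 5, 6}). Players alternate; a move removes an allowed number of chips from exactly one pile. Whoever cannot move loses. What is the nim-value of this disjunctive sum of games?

0

Pile A, S = {1, 5}:
n : 0 1 2 3 4 5 6 7 8
G : 0 1 0 1 0 1 0 1 0
G_A(8) = 0.
Pile B, S = {1, 5, 6}:
n :  0  1  2  3  4  5  6  7  8  9 10 11 12 13 14 15 16 17 18 19 20 21 22 23 24
G :  0  1  0  1  0  1  2  3  2  3  2  0  1  0  1  0  1  2  3  2  3  2  0  1  0
G_B(24) = 0.
Pile C, S = {2, 3, 5, 6}:
n : 0 1 2 3 4 5 6 7 8 9
G : 0 0 1 1 2 2 3 3 0 0
G_C(9) = 0.
Combined Grundy value = 0 ⊕ 0 ⊕ 0 = 0.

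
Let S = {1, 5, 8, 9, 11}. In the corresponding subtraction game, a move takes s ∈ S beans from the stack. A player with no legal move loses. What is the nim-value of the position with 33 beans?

G(0) = 0
G(1) = mex{0} = 1
G(2) = mex{1} = 0
G(3) = mex{0} = 1
G(4) = mex{1} = 0
G(5) = mex{0,0} = 1
G(6) = mex{1,1} = 0
G(7) = mex{0,0} = 1
G(8) = mex{1,1,0} = 2
G(9) = mex{2,0,1,0} = 3
G(10) = mex{3,1,0,1} = 2
G(11) = mex{2,0,1,0,0} = 3
G(12) = mex{3,1,0,1,1} = 2
G(13) = mex{2,2,1,0,0} = 3
G(14) = mex{3,3,0,1,1} = 2
G(15) = mex{2,2,1,0,0} = 3
G(16) = mex{3,3,2,1,1} = 0
G(17) = mex{0,2,3,2,0} = 1
G(18) = mex{1,3,2,3,1} = 0
G(19) = mex{0,2,3,2,2} = 1
G(20) = mex{1,3,2,3,3} = 0
G(21) = mex{0,0,3,2,2} = 1
G(22) = mex{1,1,2,3,3} = 0
G(23) = mex{0,0,3,2,2} = 1
G(24) = mex{1,1,0,3,3} = 2
G(25) = mex{2,0,1,0,2} = 3
G(26) = mex{3,1,0,1,3} = 2
G(27) = mex{2,0,1,0,0} = 3
G(28) = mex{3,1,0,1,1} = 2
G(29) = mex{2,2,1,0,0} = 3
G(30) = mex{3,3,0,1,1} = 2
G(31) = mex{2,2,1,0,0} = 3
G(32) = mex{3,3,2,1,1} = 0
G(33) = mex{0,2,3,2,0} = 1

1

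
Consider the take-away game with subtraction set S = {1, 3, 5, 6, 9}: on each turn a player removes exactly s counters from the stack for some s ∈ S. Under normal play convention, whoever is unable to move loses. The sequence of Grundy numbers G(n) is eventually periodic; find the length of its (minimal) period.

G(0) = 0
G(1) = mex{0} = 1
G(2) = mex{1} = 0
G(3) = mex{0,0} = 1
G(4) = mex{1,1} = 0
G(5) = mex{0,0,0} = 1
G(6) = mex{1,1,1,0} = 2
G(7) = mex{2,0,0,1} = 3
G(8) = mex{3,1,1,0} = 2
G(9) = mex{2,2,0,1,0} = 3
G(10) = mex{3,3,1,0,1} = 2
G(11) = mex{2,2,2,1,0} = 3
G(12) = mex{3,3,3,2,1} = 0
G(13) = mex{0,2,2,3,0} = 1
G(14) = mex{1,3,3,2,1} = 0
G(15) = mex{0,0,2,3,2} = 1
G(16) = mex{1,1,3,2,3} = 0
G(17) = mex{0,0,0,3,2} = 1
G(18) = mex{1,1,1,0,3} = 2
G(19) = mex{2,0,0,1,2} = 3
G(20) = mex{3,1,1,0,3} = 2
G(21) = mex{2,2,0,1,0} = 3
G(22) = mex{3,3,1,0,1} = 2
G(23) = mex{2,2,2,1,0} = 3
G(24) = mex{3,3,3,2,1} = 0
G(25) = mex{0,2,2,3,0} = 1
G(n+12) = G(n) holds for n = 0,…,8 (a full window of length max(S) = 9), so the sequence is purely periodic with period 12.

12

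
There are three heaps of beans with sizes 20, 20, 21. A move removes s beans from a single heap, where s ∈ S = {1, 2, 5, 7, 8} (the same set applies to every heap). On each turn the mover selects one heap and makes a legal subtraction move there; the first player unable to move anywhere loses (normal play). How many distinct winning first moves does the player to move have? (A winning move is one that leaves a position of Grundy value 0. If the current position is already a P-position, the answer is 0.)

0

All heaps use S = {1, 2, 5, 7, 8}:
G(0) = 0
G(1) = mex{0} = 1
G(2) = mex{1,0} = 2
G(3) = mex{2,1} = 0
G(4) = mex{0,2} = 1
G(5) = mex{1,0,0} = 2
G(6) = mex{2,1,1} = 0
G(7) = mex{0,2,2,0} = 1
G(8) = mex{1,0,0,1,0} = 2
G(9) = mex{2,1,1,2,1} = 0
G(10) = mex{0,2,2,0,2} = 1
G(11) = mex{1,0,0,1,0} = 2
G(12) = mex{2,1,1,2,1} = 0
G(13) = mex{0,2,2,0,2} = 1
G(14) = mex{1,0,0,1,0} = 2
G(15) = mex{2,1,1,2,1} = 0
G(16) = mex{0,2,2,0,2} = 1
G(17) = mex{1,0,0,1,0} = 2
G(18) = mex{2,1,1,2,1} = 0
G(19) = mex{0,2,2,0,2} = 1
G(20) = mex{1,0,0,1,0} = 2
G(21) = mex{2,1,1,2,1} = 0
Heap A: G(20) = 2.
Heap B: G(20) = 2.
Heap C: G(21) = 0.
Combined Grundy value = 2 ⊕ 2 ⊕ 0 = 0.
A winning move leaves total XOR = 0, i.e. changes one component's Grundy value g to g ⊕ X where X is the current total.
Heap A: target g' = 2⊕0 = 2, but every legal move changes the Grundy value (mex property), so 0 moves.
Heap B: target g' = 2⊕0 = 2, but every legal move changes the Grundy value (mex property), so 0 moves.
Heap C: target g' = 0⊕0 = 0, but every legal move changes the Grundy value (mex property), so 0 moves.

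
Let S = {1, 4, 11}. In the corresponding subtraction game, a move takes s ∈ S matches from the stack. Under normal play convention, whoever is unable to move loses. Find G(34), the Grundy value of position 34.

2

G(0) = 0
G(1) = mex{0} = 1
G(2) = mex{1} = 0
G(3) = mex{0} = 1
G(4) = mex{1,0} = 2
G(5) = mex{2,1} = 0
G(6) = mex{0,0} = 1
G(7) = mex{1,1} = 0
G(8) = mex{0,2} = 1
G(9) = mex{1,0} = 2
G(10) = mex{2,1} = 0
G(11) = mex{0,0,0} = 1
G(12) = mex{1,1,1} = 0
G(13) = mex{0,2,0} = 1
G(14) = mex{1,0,1} = 2
G(15) = mex{2,1,2} = 0
G(16) = mex{0,0,0} = 1
G(17) = mex{1,1,1} = 0
G(18) = mex{0,2,0} = 1
G(19) = mex{1,0,1} = 2
G(20) = mex{2,1,2} = 0
G(21) = mex{0,0,0} = 1
G(22) = mex{1,1,1} = 0
G(23) = mex{0,2,0} = 1
G(24) = mex{1,0,1} = 2
G(25) = mex{2,1,2} = 0
G(26) = mex{0,0,0} = 1
G(27) = mex{1,1,1} = 0
G(28) = mex{0,2,0} = 1
G(29) = mex{1,0,1} = 2
G(30) = mex{2,1,2} = 0
G(31) = mex{0,0,0} = 1
G(32) = mex{1,1,1} = 0
G(33) = mex{0,2,0} = 1
G(34) = mex{1,0,1} = 2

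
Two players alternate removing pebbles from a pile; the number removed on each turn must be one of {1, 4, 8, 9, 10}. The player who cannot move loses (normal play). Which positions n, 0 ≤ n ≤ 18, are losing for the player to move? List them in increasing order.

0, 2, 5, 7, 18

G(0) = 0
G(1) = mex{0} = 1
G(2) = mex{1} = 0
G(3) = mex{0} = 1
G(4) = mex{1,0} = 2
G(5) = mex{2,1} = 0
G(6) = mex{0,0} = 1
G(7) = mex{1,1} = 0
G(8) = mex{0,2,0} = 1
G(9) = mex{1,0,1,0} = 2
G(10) = mex{2,1,0,1,0} = 3
G(11) = mex{3,0,1,0,1} = 2
G(12) = mex{2,1,2,1,0} = 3
G(13) = mex{3,2,0,2,1} = 4
G(14) = mex{4,3,1,0,2} = 5
G(15) = mex{5,2,0,1,0} = 3
G(16) = mex{3,3,1,0,1} = 2
G(17) = mex{2,4,2,1,0} = 3
G(18) = mex{3,5,3,2,1} = 0
P-positions are exactly the n with G(n) = 0.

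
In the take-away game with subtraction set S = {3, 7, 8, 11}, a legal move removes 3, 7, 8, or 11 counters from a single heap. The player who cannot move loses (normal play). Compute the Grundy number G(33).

1

n :  0  1  2  3  4  5  6  7  8  9 10 11 12 13 14 15 16 17 18 19 20 21 22 23 24 25 26 27 28 29 30 31 32 33
G :  0  0  0  1  1  1  0  2  2  1  3  3  2  2  4  0  0  2  1  1  0  0  2  1  1  0  2  2  1  3  0  2  2  1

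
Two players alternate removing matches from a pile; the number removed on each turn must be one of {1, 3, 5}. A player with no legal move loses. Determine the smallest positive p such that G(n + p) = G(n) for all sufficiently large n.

2

G(0) = 0
G(1) = mex{0} = 1
G(2) = mex{1} = 0
G(3) = mex{0,0} = 1
G(4) = mex{1,1} = 0
G(5) = mex{0,0,0} = 1
G(6) = mex{1,1,1} = 0
G(7) = mex{0,0,0} = 1
G(8) = mex{1,1,1} = 0
G(9) = mex{0,0,0} = 1
G(10) = mex{1,1,1} = 0
G(11) = mex{0,0,0} = 1
G(12) = mex{1,1,1} = 0
G(13) = mex{0,0,0} = 1
G(14) = mex{1,1,1} = 0
G(n+2) = G(n) holds for n = 0,…,4 (a full window of length max(S) = 5), so the sequence is purely periodic with period 2.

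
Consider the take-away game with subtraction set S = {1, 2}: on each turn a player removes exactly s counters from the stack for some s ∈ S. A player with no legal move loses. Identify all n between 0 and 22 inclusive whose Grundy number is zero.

0, 3, 6, 9, 12, 15, 18, 21

G(0) = 0
G(1) = mex{0} = 1
G(2) = mex{1,0} = 2
G(3) = mex{2,1} = 0
G(4) = mex{0,2} = 1
G(5) = mex{1,0} = 2
G(6) = mex{2,1} = 0
G(7) = mex{0,2} = 1
G(8) = mex{1,0} = 2
G(9) = mex{2,1} = 0
G(10) = mex{0,2} = 1
G(11) = mex{1,0} = 2
G(12) = mex{2,1} = 0
G(13) = mex{0,2} = 1
G(14) = mex{1,0} = 2
G(15) = mex{2,1} = 0
G(16) = mex{0,2} = 1
G(17) = mex{1,0} = 2
G(18) = mex{2,1} = 0
G(19) = mex{0,2} = 1
G(20) = mex{1,0} = 2
G(21) = mex{2,1} = 0
G(22) = mex{0,2} = 1
P-positions are exactly the n with G(n) = 0.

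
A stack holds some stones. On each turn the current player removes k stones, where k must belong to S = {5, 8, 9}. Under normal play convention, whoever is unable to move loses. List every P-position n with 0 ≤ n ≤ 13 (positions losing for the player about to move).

G(0) = 0
G(1) = mex{} = 0
G(2) = mex{} = 0
G(3) = mex{} = 0
G(4) = mex{} = 0
G(5) = mex{0} = 1
G(6) = mex{0} = 1
G(7) = mex{0} = 1
G(8) = mex{0,0} = 1
G(9) = mex{0,0,0} = 1
G(10) = mex{1,0,0} = 2
G(11) = mex{1,0,0} = 2
G(12) = mex{1,0,0} = 2
G(13) = mex{1,1,0} = 2
P-positions are exactly the n with G(n) = 0.

0, 1, 2, 3, 4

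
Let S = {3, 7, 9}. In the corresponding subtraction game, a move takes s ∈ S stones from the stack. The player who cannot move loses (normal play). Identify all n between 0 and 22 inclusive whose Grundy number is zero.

G(0) = 0
G(1) = mex{} = 0
G(2) = mex{} = 0
G(3) = mex{0} = 1
G(4) = mex{0} = 1
G(5) = mex{0} = 1
G(6) = mex{1} = 0
G(7) = mex{1,0} = 2
G(8) = mex{1,0} = 2
G(9) = mex{0,0,0} = 1
G(10) = mex{2,1,0} = 3
G(11) = mex{2,1,0} = 3
G(12) = mex{1,1,1} = 0
G(13) = mex{3,0,1} = 2
G(14) = mex{3,2,1} = 0
G(15) = mex{0,2,0} = 1
G(16) = mex{2,1,2} = 0
G(17) = mex{0,3,2} = 1
G(18) = mex{1,3,1} = 0
G(19) = mex{0,0,3} = 1
G(20) = mex{1,2,3} = 0
G(21) = mex{0,0,0} = 1
G(22) = mex{1,1,2} = 0
P-positions are exactly the n with G(n) = 0.

0, 1, 2, 6, 12, 14, 16, 18, 20, 22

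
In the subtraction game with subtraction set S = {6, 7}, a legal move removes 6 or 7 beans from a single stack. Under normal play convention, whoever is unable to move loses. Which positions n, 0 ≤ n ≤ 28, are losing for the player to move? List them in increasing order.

G(0) = 0
G(1) = mex{} = 0
G(2) = mex{} = 0
G(3) = mex{} = 0
G(4) = mex{} = 0
G(5) = mex{} = 0
G(6) = mex{0} = 1
G(7) = mex{0,0} = 1
G(8) = mex{0,0} = 1
G(9) = mex{0,0} = 1
G(10) = mex{0,0} = 1
G(11) = mex{0,0} = 1
G(12) = mex{1,0} = 2
G(13) = mex{1,1} = 0
G(14) = mex{1,1} = 0
G(15) = mex{1,1} = 0
G(16) = mex{1,1} = 0
G(17) = mex{1,1} = 0
G(18) = mex{2,1} = 0
G(19) = mex{0,2} = 1
G(20) = mex{0,0} = 1
G(21) = mex{0,0} = 1
G(22) = mex{0,0} = 1
G(23) = mex{0,0} = 1
G(24) = mex{0,0} = 1
G(25) = mex{1,0} = 2
G(26) = mex{1,1} = 0
G(27) = mex{1,1} = 0
G(28) = mex{1,1} = 0
P-positions are exactly the n with G(n) = 0.

0, 1, 2, 3, 4, 5, 13, 14, 15, 16, 17, 18, 26, 27, 28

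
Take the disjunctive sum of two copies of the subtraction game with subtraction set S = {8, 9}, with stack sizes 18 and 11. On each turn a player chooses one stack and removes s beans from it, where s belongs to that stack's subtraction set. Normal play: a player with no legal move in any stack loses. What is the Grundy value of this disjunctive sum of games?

1

All stacks use S = {8, 9}:
n :  0  1  2  3  4  5  6  7  8  9 10 11 12 13 14 15 16 17 18
G :  0  0  0  0  0  0  0  0  1  1  1  1  1  1  1  1  2  0  0
Stack A: G(18) = 0.
Stack B: G(11) = 1.
Combined Grundy value = 0 ⊕ 1 = 1.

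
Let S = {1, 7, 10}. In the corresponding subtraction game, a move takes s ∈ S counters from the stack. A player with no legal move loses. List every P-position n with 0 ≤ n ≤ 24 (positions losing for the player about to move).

n :  0  1  2  3  4  5  6  7  8  9 10 11 12 13 14 15 16 17 18 19 20 21 22 23 24
G :  0  1  0  1  0  1  0  1  0  1  2  3  2  3  2  3  2  0  1  0  1  0  1  0  1
P-positions are exactly the n with G(n) = 0.

0, 2, 4, 6, 8, 17, 19, 21, 23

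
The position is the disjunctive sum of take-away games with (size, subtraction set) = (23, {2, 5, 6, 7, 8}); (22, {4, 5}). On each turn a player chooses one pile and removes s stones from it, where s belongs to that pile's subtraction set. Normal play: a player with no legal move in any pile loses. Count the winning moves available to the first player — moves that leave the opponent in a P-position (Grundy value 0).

Pile A, S = {2, 5, 6, 7, 8}:
G(0) = 0
G(1) = mex{} = 0
G(2) = mex{0} = 1
G(3) = mex{0} = 1
G(4) = mex{1} = 0
G(5) = mex{1,0} = 2
G(6) = mex{0,0,0} = 1
G(7) = mex{2,1,0,0} = 3
G(8) = mex{1,1,1,0,0} = 2
G(9) = mex{3,0,1,1,0} = 2
G(10) = mex{2,2,0,1,1} = 3
G(11) = mex{2,1,2,0,1} = 3
G(12) = mex{3,3,1,2,0} = 4
G(13) = mex{3,2,3,1,2} = 0
G(14) = mex{4,2,2,3,1} = 0
G(15) = mex{0,3,2,2,3} = 1
G(16) = mex{0,3,3,2,2} = 1
G(17) = mex{1,4,3,3,2} = 0
G(18) = mex{1,0,4,3,3} = 2
G(19) = mex{0,0,0,4,3} = 1
G(20) = mex{2,1,0,0,4} = 3
G(21) = mex{1,1,1,0,0} = 2
G(22) = mex{3,0,1,1,0} = 2
G(23) = mex{2,2,0,1,1} = 3
G_A(23) = 3.
Pile B, S = {4, 5}:
G(0) = 0
G(1) = mex{} = 0
G(2) = mex{} = 0
G(3) = mex{} = 0
G(4) = mex{0} = 1
G(5) = mex{0,0} = 1
G(6) = mex{0,0} = 1
G(7) = mex{0,0} = 1
G(8) = mex{1,0} = 2
G(9) = mex{1,1} = 0
G(10) = mex{1,1} = 0
G(11) = mex{1,1} = 0
G(12) = mex{2,1} = 0
G(13) = mex{0,2} = 1
G(14) = mex{0,0} = 1
G(15) = mex{0,0} = 1
G(16) = mex{0,0} = 1
G(17) = mex{1,0} = 2
G(18) = mex{1,1} = 0
G(19) = mex{1,1} = 0
G(20) = mex{1,1} = 0
G(21) = mex{2,1} = 0
G(22) = mex{0,2} = 1
G_B(22) = 1.
Combined Grundy value = 3 ⊕ 1 = 2.
A winning move leaves total XOR = 0, i.e. changes one component's Grundy value g to g ⊕ X where X is the current total.
Pile A: need g' = 3⊕2 = 1. Options: 23−2→G=2, 23−5→G=2, 23−6→G=0, 23−7→G=1, 23−8→G=1. Hits: 2.
Pile B: need g' = 1⊕2 = 3. Options: 22−4→G=0, 22−5→G=2. Hits: 0.

2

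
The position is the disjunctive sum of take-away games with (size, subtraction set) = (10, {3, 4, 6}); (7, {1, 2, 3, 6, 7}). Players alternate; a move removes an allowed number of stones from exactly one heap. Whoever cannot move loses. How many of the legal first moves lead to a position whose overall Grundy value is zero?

2

Heap A, S = {3, 4, 6}:
G(0) = 0
G(1) = mex{} = 0
G(2) = mex{} = 0
G(3) = mex{0} = 1
G(4) = mex{0,0} = 1
G(5) = mex{0,0} = 1
G(6) = mex{1,0,0} = 2
G(7) = mex{1,1,0} = 2
G(8) = mex{1,1,0} = 2
G(9) = mex{2,1,1} = 0
G(10) = mex{2,2,1} = 0
G_A(10) = 0.
Heap B, S = {1, 2, 3, 6, 7}:
G(0) = 0
G(1) = mex{0} = 1
G(2) = mex{1,0} = 2
G(3) = mex{2,1,0} = 3
G(4) = mex{3,2,1} = 0
G(5) = mex{0,3,2} = 1
G(6) = mex{1,0,3,0} = 2
G(7) = mex{2,1,0,1,0} = 3
G_B(7) = 3.
Combined Grundy value = 0 ⊕ 3 = 3.
A winning move leaves total XOR = 0, i.e. changes one component's Grundy value g to g ⊕ X where X is the current total.
Heap A: need g' = 0⊕3 = 3. Options: 10−3→G=2, 10−4→G=2, 10−6→G=1. Hits: 0.
Heap B: need g' = 3⊕3 = 0. Options: 7−1→G=2, 7−2→G=1, 7−3→G=0, 7−6→G=1, 7−7→G=0. Hits: 2.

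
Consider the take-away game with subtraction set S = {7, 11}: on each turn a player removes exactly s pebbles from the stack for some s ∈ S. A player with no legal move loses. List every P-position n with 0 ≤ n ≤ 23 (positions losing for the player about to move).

0, 1, 2, 3, 4, 5, 6, 18, 19, 20, 21, 22, 23

n :  0  1  2  3  4  5  6  7  8  9 10 11 12 13 14 15 16 17 18 19 20 21 22 23
G :  0  0  0  0  0  0  0  1  1  1  1  1  1  1  2  2  2  2  0  0  0  0  0  0
P-positions are exactly the n with G(n) = 0.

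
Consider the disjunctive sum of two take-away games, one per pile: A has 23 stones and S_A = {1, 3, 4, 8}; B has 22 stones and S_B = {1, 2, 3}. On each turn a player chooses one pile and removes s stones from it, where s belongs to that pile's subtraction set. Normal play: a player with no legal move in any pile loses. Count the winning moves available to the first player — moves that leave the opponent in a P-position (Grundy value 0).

Pile A, S = {1, 3, 4, 8}:
n :  0  1  2  3  4  5  6  7  8  9 10 11 12 13 14 15 16 17 18 19 20 21 22 23
G :  0  1  0  1  2  3  2  0  1  0  1  2  3  2  0  1  0  1  2  3  2  0  1  0
G_A(23) = 0.
Pile B, S = {1, 2, 3}:
n :  0  1  2  3  4  5  6  7  8  9 10 11 12 13 14 15 16 17 18 19 20 21 22
G :  0  1  2  3  0  1  2  3  0  1  2  3  0  1  2  3  0  1  2  3  0  1  2
G_B(22) = 2.
Combined Grundy value = 0 ⊕ 2 = 2.
A winning move leaves total XOR = 0, i.e. changes one component's Grundy value g to g ⊕ X where X is the current total.
Pile A: need g' = 0⊕2 = 2. Options: 23−1→G=1, 23−3→G=2, 23−4→G=3, 23−8→G=1. Hits: 1.
Pile B: need g' = 2⊕2 = 0. Options: 22−1→G=1, 22−2→G=0, 22−3→G=3. Hits: 1.

2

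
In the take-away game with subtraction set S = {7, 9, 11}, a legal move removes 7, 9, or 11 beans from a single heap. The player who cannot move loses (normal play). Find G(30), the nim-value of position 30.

G(0) = 0
G(1) = mex{} = 0
G(2) = mex{} = 0
G(3) = mex{} = 0
G(4) = mex{} = 0
G(5) = mex{} = 0
G(6) = mex{} = 0
G(7) = mex{0} = 1
G(8) = mex{0} = 1
G(9) = mex{0,0} = 1
G(10) = mex{0,0} = 1
G(11) = mex{0,0,0} = 1
G(12) = mex{0,0,0} = 1
G(13) = mex{0,0,0} = 1
G(14) = mex{1,0,0} = 2
G(15) = mex{1,0,0} = 2
G(16) = mex{1,1,0} = 2
G(17) = mex{1,1,0} = 2
G(18) = mex{1,1,1} = 0
G(19) = mex{1,1,1} = 0
G(20) = mex{1,1,1} = 0
G(21) = mex{2,1,1} = 0
G(22) = mex{2,1,1} = 0
G(23) = mex{2,2,1} = 0
G(24) = mex{2,2,1} = 0
G(25) = mex{0,2,2} = 1
G(26) = mex{0,2,2} = 1
G(27) = mex{0,0,2} = 1
G(28) = mex{0,0,2} = 1
G(29) = mex{0,0,0} = 1
G(30) = mex{0,0,0} = 1

1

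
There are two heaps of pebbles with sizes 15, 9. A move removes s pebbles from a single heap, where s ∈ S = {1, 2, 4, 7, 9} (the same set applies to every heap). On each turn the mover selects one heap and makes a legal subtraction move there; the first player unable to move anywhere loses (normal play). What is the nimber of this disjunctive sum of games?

All heaps use S = {1, 2, 4, 7, 9}:
n :  0  1  2  3  4  5  6  7  8  9 10 11 12 13 14 15
G :  0  1  2  0  1  2  0  1  2  3  4  0  1  2  0  1
Heap A: G(15) = 1.
Heap B: G(9) = 3.
Combined Grundy value = 1 ⊕ 3 = 2.

2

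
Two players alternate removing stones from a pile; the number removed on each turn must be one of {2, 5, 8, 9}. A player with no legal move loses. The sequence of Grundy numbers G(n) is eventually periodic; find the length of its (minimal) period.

G(0) = 0
G(1) = mex{} = 0
G(2) = mex{0} = 1
G(3) = mex{0} = 1
G(4) = mex{1} = 0
G(5) = mex{1,0} = 2
G(6) = mex{0,0} = 1
G(7) = mex{2,1} = 0
G(8) = mex{1,1,0} = 2
G(9) = mex{0,0,0,0} = 1
G(10) = mex{2,2,1,0} = 3
G(11) = mex{1,1,1,1} = 0
G(12) = mex{3,0,0,1} = 2
G(13) = mex{0,2,2,0} = 1
G(14) = mex{2,1,1,2} = 0
G(15) = mex{1,3,0,1} = 2
G(16) = mex{0,0,2,0} = 1
G(17) = mex{2,2,1,2} = 0
G(18) = mex{1,1,3,1} = 0
G(19) = mex{0,0,0,3} = 1
G(20) = mex{0,2,2,0} = 1
G(21) = mex{1,1,1,2} = 0
G(22) = mex{1,0,0,1} = 2
G(23) = mex{0,0,2,0} = 1
G(24) = mex{2,1,1,2} = 0
G(25) = mex{1,1,0,1} = 2
G(26) = mex{0,0,0,0} = 1
G(27) = mex{2,2,1,0} = 3
G(28) = mex{1,1,1,1} = 0
G(29) = mex{3,0,0,1} = 2
G(30) = mex{0,2,2,0} = 1
G(31) = mex{2,1,1,2} = 0
G(32) = mex{1,3,0,1} = 2
G(33) = mex{0,0,2,0} = 1
G(34) = mex{2,2,1,2} = 0
G(35) = mex{1,1,3,1} = 0
G(n+17) = G(n) holds for n = 0,…,8 (a full window of length max(S) = 9), so the sequence is purely periodic with period 17.

17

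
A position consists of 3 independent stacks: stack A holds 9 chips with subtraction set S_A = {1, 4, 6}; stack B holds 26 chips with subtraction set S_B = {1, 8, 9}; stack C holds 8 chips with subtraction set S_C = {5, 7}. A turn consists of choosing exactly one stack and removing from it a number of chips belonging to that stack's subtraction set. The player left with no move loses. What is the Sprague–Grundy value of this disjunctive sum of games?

1

Stack A, S = {1, 4, 6}:
n : 0 1 2 3 4 5 6 7 8 9
G : 0 1 0 1 2 0 1 0 1 2
G_A(9) = 2.
Stack B, S = {1, 8, 9}:
G(0) = 0
G(1) = mex{0} = 1
G(2) = mex{1} = 0
G(3) = mex{0} = 1
G(4) = mex{1} = 0
G(5) = mex{0} = 1
G(6) = mex{1} = 0
G(7) = mex{0} = 1
G(8) = mex{1,0} = 2
G(9) = mex{2,1,0} = 3
G(10) = mex{3,0,1} = 2
G(11) = mex{2,1,0} = 3
G(12) = mex{3,0,1} = 2
G(13) = mex{2,1,0} = 3
G(14) = mex{3,0,1} = 2
G(15) = mex{2,1,0} = 3
G(16) = mex{3,2,1} = 0
G(17) = mex{0,3,2} = 1
G(18) = mex{1,2,3} = 0
G(19) = mex{0,3,2} = 1
G(20) = mex{1,2,3} = 0
G(21) = mex{0,3,2} = 1
G(22) = mex{1,2,3} = 0
G(23) = mex{0,3,2} = 1
G(24) = mex{1,0,3} = 2
G(25) = mex{2,1,0} = 3
G(26) = mex{3,0,1} = 2
G_B(26) = 2.
Stack C, S = {5, 7}:
G(0) = 0
G(1) = mex{} = 0
G(2) = mex{} = 0
G(3) = mex{} = 0
G(4) = mex{} = 0
G(5) = mex{0} = 1
G(6) = mex{0} = 1
G(7) = mex{0,0} = 1
G(8) = mex{0,0} = 1
G_C(8) = 1.
Combined Grundy value = 2 ⊕ 2 ⊕ 1 = 1.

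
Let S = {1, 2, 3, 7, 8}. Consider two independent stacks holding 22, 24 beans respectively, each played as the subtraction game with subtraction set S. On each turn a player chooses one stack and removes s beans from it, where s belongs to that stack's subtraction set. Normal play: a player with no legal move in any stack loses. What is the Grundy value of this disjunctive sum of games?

2

All stacks use S = {1, 2, 3, 7, 8}:
G(0) = 0
G(1) = mex{0} = 1
G(2) = mex{1,0} = 2
G(3) = mex{2,1,0} = 3
G(4) = mex{3,2,1} = 0
G(5) = mex{0,3,2} = 1
G(6) = mex{1,0,3} = 2
G(7) = mex{2,1,0,0} = 3
G(8) = mex{3,2,1,1,0} = 4
G(9) = mex{4,3,2,2,1} = 0
G(10) = mex{0,4,3,3,2} = 1
G(11) = mex{1,0,4,0,3} = 2
G(12) = mex{2,1,0,1,0} = 3
G(13) = mex{3,2,1,2,1} = 0
G(14) = mex{0,3,2,3,2} = 1
G(15) = mex{1,0,3,4,3} = 2
G(16) = mex{2,1,0,0,4} = 3
G(17) = mex{3,2,1,1,0} = 4
G(18) = mex{4,3,2,2,1} = 0
G(19) = mex{0,4,3,3,2} = 1
G(20) = mex{1,0,4,0,3} = 2
G(21) = mex{2,1,0,1,0} = 3
G(22) = mex{3,2,1,2,1} = 0
G(23) = mex{0,3,2,3,2} = 1
G(24) = mex{1,0,3,4,3} = 2
Stack A: G(22) = 0.
Stack B: G(24) = 2.
Combined Grundy value = 0 ⊕ 2 = 2.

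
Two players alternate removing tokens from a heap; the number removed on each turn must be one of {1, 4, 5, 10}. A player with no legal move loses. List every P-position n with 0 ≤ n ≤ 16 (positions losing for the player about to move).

G(0) = 0
G(1) = mex{0} = 1
G(2) = mex{1} = 0
G(3) = mex{0} = 1
G(4) = mex{1,0} = 2
G(5) = mex{2,1,0} = 3
G(6) = mex{3,0,1} = 2
G(7) = mex{2,1,0} = 3
G(8) = mex{3,2,1} = 0
G(9) = mex{0,3,2} = 1
G(10) = mex{1,2,3,0} = 4
G(11) = mex{4,3,2,1} = 0
G(12) = mex{0,0,3,0} = 1
G(13) = mex{1,1,0,1} = 2
G(14) = mex{2,4,1,2} = 0
G(15) = mex{0,0,4,3} = 1
G(16) = mex{1,1,0,2} = 3
P-positions are exactly the n with G(n) = 0.

0, 2, 8, 11, 14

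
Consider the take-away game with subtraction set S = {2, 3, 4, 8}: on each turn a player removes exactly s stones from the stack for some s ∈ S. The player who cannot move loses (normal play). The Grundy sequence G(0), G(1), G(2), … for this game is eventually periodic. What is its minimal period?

G(0) = 0
G(1) = mex{} = 0
G(2) = mex{0} = 1
G(3) = mex{0,0} = 1
G(4) = mex{1,0,0} = 2
G(5) = mex{1,1,0} = 2
G(6) = mex{2,1,1} = 0
G(7) = mex{2,2,1} = 0
G(8) = mex{0,2,2,0} = 1
G(9) = mex{0,0,2,0} = 1
G(10) = mex{1,0,0,1} = 2
G(11) = mex{1,1,0,1} = 2
G(12) = mex{2,1,1,2} = 0
G(13) = mex{2,2,1,2} = 0
G(14) = mex{0,2,2,0} = 1
G(15) = mex{0,0,2,0} = 1
G(n+6) = G(n) holds for n = 0,…,7 (a full window of length max(S) = 8), so the sequence is purely periodic with period 6.

6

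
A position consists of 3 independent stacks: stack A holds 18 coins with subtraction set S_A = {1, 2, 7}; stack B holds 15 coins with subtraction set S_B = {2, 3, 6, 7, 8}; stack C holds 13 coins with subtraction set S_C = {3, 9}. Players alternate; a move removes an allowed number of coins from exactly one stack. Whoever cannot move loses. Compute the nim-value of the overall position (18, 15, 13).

Stack A, S = {1, 2, 7}:
G(0) = 0
G(1) = mex{0} = 1
G(2) = mex{1,0} = 2
G(3) = mex{2,1} = 0
G(4) = mex{0,2} = 1
G(5) = mex{1,0} = 2
G(6) = mex{2,1} = 0
G(7) = mex{0,2,0} = 1
G(8) = mex{1,0,1} = 2
G(9) = mex{2,1,2} = 0
G(10) = mex{0,2,0} = 1
G(11) = mex{1,0,1} = 2
G(12) = mex{2,1,2} = 0
G(13) = mex{0,2,0} = 1
G(14) = mex{1,0,1} = 2
G(15) = mex{2,1,2} = 0
G(16) = mex{0,2,0} = 1
G(17) = mex{1,0,1} = 2
G(18) = mex{2,1,2} = 0
G_A(18) = 0.
Stack B, S = {2, 3, 6, 7, 8}:
G(0) = 0
G(1) = mex{} = 0
G(2) = mex{0} = 1
G(3) = mex{0,0} = 1
G(4) = mex{1,0} = 2
G(5) = mex{1,1} = 0
G(6) = mex{2,1,0} = 3
G(7) = mex{0,2,0,0} = 1
G(8) = mex{3,0,1,0,0} = 2
G(9) = mex{1,3,1,1,0} = 2
G(10) = mex{2,1,2,1,1} = 0
G(11) = mex{2,2,0,2,1} = 3
G(12) = mex{0,2,3,0,2} = 1
G(13) = mex{3,0,1,3,0} = 2
G(14) = mex{1,3,2,1,3} = 0
G(15) = mex{2,1,2,2,1} = 0
G_B(15) = 0.
Stack C, S = {3, 9}:
n :  0  1  2  3  4  5  6  7  8  9 10 11 12 13
G :  0  0  0  1  1  1  0  0  0  1  1  1  0  0
G_C(13) = 0.
Combined Grundy value = 0 ⊕ 0 ⊕ 0 = 0.

0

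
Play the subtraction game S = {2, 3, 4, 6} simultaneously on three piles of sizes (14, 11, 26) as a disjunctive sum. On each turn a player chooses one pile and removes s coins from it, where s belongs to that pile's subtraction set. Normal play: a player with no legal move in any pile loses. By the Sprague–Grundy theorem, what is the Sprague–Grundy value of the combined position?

3

All piles use S = {2, 3, 4, 6}:
G(0) = 0
G(1) = mex{} = 0
G(2) = mex{0} = 1
G(3) = mex{0,0} = 1
G(4) = mex{1,0,0} = 2
G(5) = mex{1,1,0} = 2
G(6) = mex{2,1,1,0} = 3
G(7) = mex{2,2,1,0} = 3
G(8) = mex{3,2,2,1} = 0
G(9) = mex{3,3,2,1} = 0
G(10) = mex{0,3,3,2} = 1
G(11) = mex{0,0,3,2} = 1
G(12) = mex{1,0,0,3} = 2
G(13) = mex{1,1,0,3} = 2
G(14) = mex{2,1,1,0} = 3
G(15) = mex{2,2,1,0} = 3
G(16) = mex{3,2,2,1} = 0
G(17) = mex{3,3,2,1} = 0
G(18) = mex{0,3,3,2} = 1
G(19) = mex{0,0,3,2} = 1
G(20) = mex{1,0,0,3} = 2
G(21) = mex{1,1,0,3} = 2
G(22) = mex{2,1,1,0} = 3
G(23) = mex{2,2,1,0} = 3
G(24) = mex{3,2,2,1} = 0
G(25) = mex{3,3,2,1} = 0
G(26) = mex{0,3,3,2} = 1
Pile A: G(14) = 3.
Pile B: G(11) = 1.
Pile C: G(26) = 1.
Combined Grundy value = 3 ⊕ 1 ⊕ 1 = 3.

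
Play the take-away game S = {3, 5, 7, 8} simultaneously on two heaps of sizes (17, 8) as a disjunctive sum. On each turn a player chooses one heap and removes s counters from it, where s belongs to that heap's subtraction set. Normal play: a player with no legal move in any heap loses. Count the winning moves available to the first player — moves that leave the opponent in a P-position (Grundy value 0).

0

All heaps use S = {3, 5, 7, 8}:
n :  0  1  2  3  4  5  6  7  8  9 10 11 12 13 14 15 16 17
G :  0  0  0  1  1  1  2  2  2  3  3  0  0  0  1  1  1  2
Heap A: G(17) = 2.
Heap B: G(8) = 2.
Combined Grundy value = 2 ⊕ 2 = 0.
A winning move leaves total XOR = 0, i.e. changes one component's Grundy value g to g ⊕ X where X is the current total.
Heap A: target g' = 2⊕0 = 2, but every legal move changes the Grundy value (mex property), so 0 moves.
Heap B: target g' = 2⊕0 = 2, but every legal move changes the Grundy value (mex property), so 0 moves.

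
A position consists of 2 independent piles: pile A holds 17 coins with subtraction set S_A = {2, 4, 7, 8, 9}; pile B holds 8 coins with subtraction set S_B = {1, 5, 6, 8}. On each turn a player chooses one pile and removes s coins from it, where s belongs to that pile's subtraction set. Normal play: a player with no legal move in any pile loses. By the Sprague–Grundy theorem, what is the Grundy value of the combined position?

Pile A, S = {2, 4, 7, 8, 9}:
G(0) = 0
G(1) = mex{} = 0
G(2) = mex{0} = 1
G(3) = mex{0} = 1
G(4) = mex{1,0} = 2
G(5) = mex{1,0} = 2
G(6) = mex{2,1} = 0
G(7) = mex{2,1,0} = 3
G(8) = mex{0,2,0,0} = 1
G(9) = mex{3,2,1,0,0} = 4
G(10) = mex{1,0,1,1,0} = 2
G(11) = mex{4,3,2,1,1} = 0
G(12) = mex{2,1,2,2,1} = 0
G(13) = mex{0,4,0,2,2} = 1
G(14) = mex{0,2,3,0,2} = 1
G(15) = mex{1,0,1,3,0} = 2
G(16) = mex{1,0,4,1,3} = 2
G(17) = mex{2,1,2,4,1} = 0
G_A(17) = 0.
Pile B, S = {1, 5, 6, 8}:
G(0) = 0
G(1) = mex{0} = 1
G(2) = mex{1} = 0
G(3) = mex{0} = 1
G(4) = mex{1} = 0
G(5) = mex{0,0} = 1
G(6) = mex{1,1,0} = 2
G(7) = mex{2,0,1} = 3
G(8) = mex{3,1,0,0} = 2
G_B(8) = 2.
Combined Grundy value = 0 ⊕ 2 = 2.

2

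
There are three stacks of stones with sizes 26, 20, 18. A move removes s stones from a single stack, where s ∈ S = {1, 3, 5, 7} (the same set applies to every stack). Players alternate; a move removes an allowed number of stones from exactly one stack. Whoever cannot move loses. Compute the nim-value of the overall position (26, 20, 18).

All stacks use S = {1, 3, 5, 7}:
G(0) = 0
G(1) = mex{0} = 1
G(2) = mex{1} = 0
G(3) = mex{0,0} = 1
G(4) = mex{1,1} = 0
G(5) = mex{0,0,0} = 1
G(6) = mex{1,1,1} = 0
G(7) = mex{0,0,0,0} = 1
G(8) = mex{1,1,1,1} = 0
G(9) = mex{0,0,0,0} = 1
G(10) = mex{1,1,1,1} = 0
G(11) = mex{0,0,0,0} = 1
G(12) = mex{1,1,1,1} = 0
G(13) = mex{0,0,0,0} = 1
G(14) = mex{1,1,1,1} = 0
G(15) = mex{0,0,0,0} = 1
G(16) = mex{1,1,1,1} = 0
G(17) = mex{0,0,0,0} = 1
G(18) = mex{1,1,1,1} = 0
G(19) = mex{0,0,0,0} = 1
G(20) = mex{1,1,1,1} = 0
G(21) = mex{0,0,0,0} = 1
G(22) = mex{1,1,1,1} = 0
G(23) = mex{0,0,0,0} = 1
G(24) = mex{1,1,1,1} = 0
G(25) = mex{0,0,0,0} = 1
G(26) = mex{1,1,1,1} = 0
Stack A: G(26) = 0.
Stack B: G(20) = 0.
Stack C: G(18) = 0.
Combined Grundy value = 0 ⊕ 0 ⊕ 0 = 0.

0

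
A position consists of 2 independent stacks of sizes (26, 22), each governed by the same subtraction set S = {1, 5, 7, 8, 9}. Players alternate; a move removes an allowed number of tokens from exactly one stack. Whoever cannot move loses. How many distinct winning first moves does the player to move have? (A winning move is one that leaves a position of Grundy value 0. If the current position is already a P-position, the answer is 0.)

2

All stacks use S = {1, 5, 7, 8, 9}:
G(0) = 0
G(1) = mex{0} = 1
G(2) = mex{1} = 0
G(3) = mex{0} = 1
G(4) = mex{1} = 0
G(5) = mex{0,0} = 1
G(6) = mex{1,1} = 0
G(7) = mex{0,0,0} = 1
G(8) = mex{1,1,1,0} = 2
G(9) = mex{2,0,0,1,0} = 3
G(10) = mex{3,1,1,0,1} = 2
G(11) = mex{2,0,0,1,0} = 3
G(12) = mex{3,1,1,0,1} = 2
G(13) = mex{2,2,0,1,0} = 3
G(14) = mex{3,3,1,0,1} = 2
G(15) = mex{2,2,2,1,0} = 3
G(16) = mex{3,3,3,2,1} = 0
G(17) = mex{0,2,2,3,2} = 1
G(18) = mex{1,3,3,2,3} = 0
G(19) = mex{0,2,2,3,2} = 1
G(20) = mex{1,3,3,2,3} = 0
G(21) = mex{0,0,2,3,2} = 1
G(22) = mex{1,1,3,2,3} = 0
G(23) = mex{0,0,0,3,2} = 1
G(24) = mex{1,1,1,0,3} = 2
G(25) = mex{2,0,0,1,0} = 3
G(26) = mex{3,1,1,0,1} = 2
Stack A: G(26) = 2.
Stack B: G(22) = 0.
Combined Grundy value = 2 ⊕ 0 = 2.
A winning move leaves total XOR = 0, i.e. changes one component's Grundy value g to g ⊕ X where X is the current total.
Stack A: need g' = 2⊕2 = 0. Options: 26−1→G=3, 26−5→G=1, 26−7→G=1, 26−8→G=0, 26−9→G=1. Hits: 1.
Stack B: need g' = 0⊕2 = 2. Options: 22−1→G=1, 22−5→G=1, 22−7→G=3, 22−8→G=2, 22−9→G=3. Hits: 1.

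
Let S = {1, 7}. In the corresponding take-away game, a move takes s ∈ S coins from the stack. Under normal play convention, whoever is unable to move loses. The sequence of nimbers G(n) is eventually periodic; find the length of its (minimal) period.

n :  0  1  2  3  4  5  6  7  8  9 10 11 12 13 14
G :  0  1  0  1  0  1  0  1  0  1  0  1  0  1  0
G(n+2) = G(n) holds for n = 0,…,6 (a full window of length max(S) = 7), so the sequence is purely periodic with period 2.

2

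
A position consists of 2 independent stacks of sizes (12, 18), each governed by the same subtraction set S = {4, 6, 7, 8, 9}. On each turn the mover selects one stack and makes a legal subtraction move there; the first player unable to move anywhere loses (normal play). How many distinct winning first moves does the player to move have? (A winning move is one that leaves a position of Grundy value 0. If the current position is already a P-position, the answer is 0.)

All stacks use S = {4, 6, 7, 8, 9}:
n :  0  1  2  3  4  5  6  7  8  9 10 11 12 13 14 15 16 17 18
G :  0  0  0  0  1  1  1  1  2  2  2  2  3  0  0  0  0  1  1
Stack A: G(12) = 3.
Stack B: G(18) = 1.
Combined Grundy value = 3 ⊕ 1 = 2.
A winning move leaves total XOR = 0, i.e. changes one component's Grundy value g to g ⊕ X where X is the current total.
Stack A: need g' = 3⊕2 = 1. Options: 12−4→G=2, 12−6→G=1, 12−7→G=1, 12−8→G=1, 12−9→G=0. Hits: 3.
Stack B: need g' = 1⊕2 = 3. Options: 18−4→G=0, 18−6→G=3, 18−7→G=2, 18−8→G=2, 18−9→G=2. Hits: 1.

4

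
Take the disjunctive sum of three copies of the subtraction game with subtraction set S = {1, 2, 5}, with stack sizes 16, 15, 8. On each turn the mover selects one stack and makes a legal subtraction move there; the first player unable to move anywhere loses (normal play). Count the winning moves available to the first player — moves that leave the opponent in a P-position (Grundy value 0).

All stacks use S = {1, 2, 5}:
n :  0  1  2  3  4  5  6  7  8  9 10 11 12 13 14 15 16
G :  0  1  2  0  1  2  0  1  2  0  1  2  0  1  2  0  1
Stack A: G(16) = 1.
Stack B: G(15) = 0.
Stack C: G(8) = 2.
Combined Grundy value = 1 ⊕ 0 ⊕ 2 = 3.
A winning move leaves total XOR = 0, i.e. changes one component's Grundy value g to g ⊕ X where X is the current total.
Stack A: need g' = 1⊕3 = 2. Options: 16−1→G=0, 16−2→G=2, 16−5→G=2. Hits: 2.
Stack B: need g' = 0⊕3 = 3. Options: 15−1→G=2, 15−2→G=1, 15−5→G=1. Hits: 0.
Stack C: need g' = 2⊕3 = 1. Options: 8−1→G=1, 8−2→G=0, 8−5→G=0. Hits: 1.

3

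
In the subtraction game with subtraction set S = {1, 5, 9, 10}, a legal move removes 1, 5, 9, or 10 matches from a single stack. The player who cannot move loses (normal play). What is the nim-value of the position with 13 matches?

3

G(0) = 0
G(1) = mex{0} = 1
G(2) = mex{1} = 0
G(3) = mex{0} = 1
G(4) = mex{1} = 0
G(5) = mex{0,0} = 1
G(6) = mex{1,1} = 0
G(7) = mex{0,0} = 1
G(8) = mex{1,1} = 0
G(9) = mex{0,0,0} = 1
G(10) = mex{1,1,1,0} = 2
G(11) = mex{2,0,0,1} = 3
G(12) = mex{3,1,1,0} = 2
G(13) = mex{2,0,0,1} = 3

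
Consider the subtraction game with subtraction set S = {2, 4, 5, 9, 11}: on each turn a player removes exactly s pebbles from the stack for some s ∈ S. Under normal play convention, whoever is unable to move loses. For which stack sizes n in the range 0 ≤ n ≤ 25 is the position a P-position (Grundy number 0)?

0, 1, 7, 8, 14, 15, 21, 22

G(0) = 0
G(1) = mex{} = 0
G(2) = mex{0} = 1
G(3) = mex{0} = 1
G(4) = mex{1,0} = 2
G(5) = mex{1,0,0} = 2
G(6) = mex{2,1,0} = 3
G(7) = mex{2,1,1} = 0
G(8) = mex{3,2,1} = 0
G(9) = mex{0,2,2,0} = 1
G(10) = mex{0,3,2,0} = 1
G(11) = mex{1,0,3,1,0} = 2
G(12) = mex{1,0,0,1,0} = 2
G(13) = mex{2,1,0,2,1} = 3
G(14) = mex{2,1,1,2,1} = 0
G(15) = mex{3,2,1,3,2} = 0
G(16) = mex{0,2,2,0,2} = 1
G(17) = mex{0,3,2,0,3} = 1
G(18) = mex{1,0,3,1,0} = 2
G(19) = mex{1,0,0,1,0} = 2
G(20) = mex{2,1,0,2,1} = 3
G(21) = mex{2,1,1,2,1} = 0
G(22) = mex{3,2,1,3,2} = 0
G(23) = mex{0,2,2,0,2} = 1
G(24) = mex{0,3,2,0,3} = 1
G(25) = mex{1,0,3,1,0} = 2
P-positions are exactly the n with G(n) = 0.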